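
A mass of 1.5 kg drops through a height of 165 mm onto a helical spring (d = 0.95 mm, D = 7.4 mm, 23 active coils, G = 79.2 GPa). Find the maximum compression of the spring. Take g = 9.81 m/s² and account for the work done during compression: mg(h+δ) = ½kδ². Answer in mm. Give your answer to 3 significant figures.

93.8 mm

k = Gd⁴/(8D³N_a) = (79.2×10³)(0.95⁴)/(8·7.4³·23) = 0.86518 N/mm
W = mg = 1.5 × 9.81 = 14.715 N
½kδ² − Wδ − Wh = 0 → δ = (W + √(W² + 2kWh))/k
δ = (14.715 + √(216.53 + 4201.27))/0.86518 = (14.715 + 66.467)/0.86518 = 93.832 mm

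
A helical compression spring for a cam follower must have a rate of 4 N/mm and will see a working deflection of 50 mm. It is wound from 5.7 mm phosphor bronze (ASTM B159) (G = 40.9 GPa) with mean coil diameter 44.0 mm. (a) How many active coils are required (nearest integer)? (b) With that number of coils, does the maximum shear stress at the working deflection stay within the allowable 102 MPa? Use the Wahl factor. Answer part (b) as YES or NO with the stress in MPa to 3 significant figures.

N_a = Gd⁴/(8D³k) = (40.9×10³)(5.7⁴)/(8·44.0³·4) = 15.84 → N_a = 16
Actual rate k = Gd⁴/(8D³·16) = 3.9596 N/mm
Working load F = kδ = 3.9596·50 = 197.98 N
C = 44.0/5.7 = 7.7193; K_W = (4C−1)/(4C−4)+0.615/C = 1.1913
τ_max = K_W·8FD/(πd³) = 1.1913·119.78 = 142.7 MPa
τ_max > 102 MPa → exceeds allowable

(a) 16 coils; (b) NO, τ_max = 143 MPa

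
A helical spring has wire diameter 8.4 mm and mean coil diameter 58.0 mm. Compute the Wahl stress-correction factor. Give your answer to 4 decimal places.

1.2161

C = D/d = 58.0/8.4 = 6.9048
K_W = (4C−1)/(4C−4) + 0.615/C = 26.619/23.619 + 0.0891 = 1.2161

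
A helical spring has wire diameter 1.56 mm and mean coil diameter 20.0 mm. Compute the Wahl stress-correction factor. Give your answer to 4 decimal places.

1.1114

C = D/d = 20.0/1.56 = 12.8205
K_W = (4C−1)/(4C−4) + 0.615/C = 50.282/47.282 + 0.0480 = 1.1114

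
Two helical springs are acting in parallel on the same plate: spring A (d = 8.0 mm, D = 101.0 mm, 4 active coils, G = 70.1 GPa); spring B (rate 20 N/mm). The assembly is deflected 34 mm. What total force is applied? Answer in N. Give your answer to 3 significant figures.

k_A = Gd⁴/(8D³N_a) = (70.1×10³)(8.0⁴)/(8·101.0³·4) = 8.7089 N/mm
Parallel: k_eq = 8.7089 + 20 = 28.709 N/mm
F = k_eq·δ = 28.709·34 = 976.1 N

976 N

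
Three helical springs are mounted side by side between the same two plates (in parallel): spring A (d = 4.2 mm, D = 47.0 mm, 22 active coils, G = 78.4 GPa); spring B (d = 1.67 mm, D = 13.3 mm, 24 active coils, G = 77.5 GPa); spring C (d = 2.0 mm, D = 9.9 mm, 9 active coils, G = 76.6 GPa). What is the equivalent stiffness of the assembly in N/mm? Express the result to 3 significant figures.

k_A = Gd⁴/(8D³N_a) = (78.4×10³)(4.2⁴)/(8·47.0³·22) = 1.3351 N/mm
k_B = Gd⁴/(8D³N_a) = (77.5×10³)(1.67⁴)/(8·13.3³·24) = 1.3345 N/mm
k_C = Gd⁴/(8D³N_a) = (76.6×10³)(2.0⁴)/(8·9.9³·9) = 17.543 N/mm
Parallel: k_eq = 1.3351 + 1.3345 + 17.543 = 20.213 N/mm

20.2 N/mm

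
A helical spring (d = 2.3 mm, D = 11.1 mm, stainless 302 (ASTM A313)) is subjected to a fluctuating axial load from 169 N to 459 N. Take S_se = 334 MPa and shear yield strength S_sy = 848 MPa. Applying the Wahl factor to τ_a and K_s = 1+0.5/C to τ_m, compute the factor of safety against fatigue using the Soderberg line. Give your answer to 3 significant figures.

C = D/d = 11.1/2.3 = 4.8261; K_W = (4C−1)/(4C−4)+0.615/C = 1.3235; K_s = 1+0.5/C = 1.1036
F_a = (F_max−F_min)/2 = 145 N; F_m = (F_max+F_min)/2 = 314 N
τ_a = K_W·8F_aD/(πd³) = 1.3235 × 336.86 = 445.82 MPa
τ_m = K_s·8F_mD/(πd³) = 1.1036 × 729.47 = 805.05 MPa
Soderberg: 1/n_f = τ_a/S_se + τ_m/S_sy = 445.82/334 + 805.05/848 = 1.33478 + 0.94935 = 2.2841
n_f = 1/2.2841 = 0.4378

0.438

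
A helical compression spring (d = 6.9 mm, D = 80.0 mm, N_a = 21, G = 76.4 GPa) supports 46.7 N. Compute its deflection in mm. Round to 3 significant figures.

23.2 mm

k = Gd⁴/(8D³N_a) = (76.4×10³)(6.9⁴)/(8·80.0³·21) = 2.0133 N/mm
δ = F/k = 46.7 / 2.0133 = 23.196 mm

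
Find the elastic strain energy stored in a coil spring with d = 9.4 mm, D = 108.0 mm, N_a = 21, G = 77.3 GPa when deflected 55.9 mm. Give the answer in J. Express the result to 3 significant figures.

4.46 J

k = Gd⁴/(8D³N_a) = (77.3×10³)(9.4⁴)/(8·108.0³·21) = 2.8517 N/mm
U = ½kδ² = 0.5 × 2.8517 × 55.9² = 4455.6 N·mm = 4.4556 J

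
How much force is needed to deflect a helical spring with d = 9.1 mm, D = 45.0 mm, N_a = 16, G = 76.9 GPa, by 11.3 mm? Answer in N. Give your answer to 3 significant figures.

k = Gd⁴/(8D³N_a) = (76.9×10³)(9.1⁴)/(8·45.0³·16) = 45.211 N/mm
F = k·δ = 45.211 × 11.3 = 510.88 N

511 N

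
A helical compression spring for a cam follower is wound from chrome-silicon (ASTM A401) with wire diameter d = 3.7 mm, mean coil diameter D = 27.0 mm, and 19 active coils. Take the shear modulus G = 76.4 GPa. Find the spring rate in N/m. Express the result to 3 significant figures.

4790 N/m

k = Gd⁴/(8D³N_a) = (76.4×10³ × 3.7⁴) / (8 × 27.0³ × 19)
  = 1.43186e+07 / 2.99182e+06 = 4.7859 N/mm = 4785.9 N/m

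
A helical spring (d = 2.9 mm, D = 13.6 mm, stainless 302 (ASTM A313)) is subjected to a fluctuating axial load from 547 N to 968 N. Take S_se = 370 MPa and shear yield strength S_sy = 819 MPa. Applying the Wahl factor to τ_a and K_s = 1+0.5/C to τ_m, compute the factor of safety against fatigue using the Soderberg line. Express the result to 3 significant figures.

C = D/d = 13.6/2.9 = 4.6897; K_W = (4C−1)/(4C−4)+0.615/C = 1.3344; K_s = 1+0.5/C = 1.1066
F_a = (F_max−F_min)/2 = 210.5 N; F_m = (F_max+F_min)/2 = 757.5 N
τ_a = K_W·8F_aD/(πd³) = 1.3344 × 298.91 = 398.87 MPa
τ_m = K_s·8F_mD/(πd³) = 1.1066 × 1075.6 = 1190.3 MPa
Soderberg: 1/n_f = τ_a/S_se + τ_m/S_sy = 398.87/370 + 1190.3/819 = 1.07802 + 1.45339 = 2.5314
n_f = 1/2.5314 = 0.395

0.395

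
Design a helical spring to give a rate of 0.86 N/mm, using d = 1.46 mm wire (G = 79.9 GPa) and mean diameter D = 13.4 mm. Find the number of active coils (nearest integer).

N_a = Gd⁴/(8D³k) = (79.9×10³ × 1.46⁴)/(8 × 13.4³ × 0.86)
    = 363043 / 16554 = 21.93 → 22 coils

22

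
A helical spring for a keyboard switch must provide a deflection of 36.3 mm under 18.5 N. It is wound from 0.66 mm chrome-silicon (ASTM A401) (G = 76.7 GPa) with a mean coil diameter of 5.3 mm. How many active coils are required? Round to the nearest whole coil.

Required rate k = F/δ = 18.5/36.3 = 0.50964 N/mm
N_a = Gd⁴/(8D³k) = (76.7×10³ × 0.66⁴)/(8 × 5.3³ × 0.50964)
    = 14553.6 / 606.992 = 23.98 → 24 coils

24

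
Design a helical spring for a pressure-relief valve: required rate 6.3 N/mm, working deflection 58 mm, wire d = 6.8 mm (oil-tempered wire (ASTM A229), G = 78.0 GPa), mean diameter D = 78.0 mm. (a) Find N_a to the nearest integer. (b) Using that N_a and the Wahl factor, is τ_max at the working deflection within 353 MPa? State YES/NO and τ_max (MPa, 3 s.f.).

N_a = Gd⁴/(8D³k) = (78.0×10³)(6.8⁴)/(8·78.0³·6.3) = 6.973 → N_a = 7
Actual rate k = Gd⁴/(8D³·7) = 6.2756 N/mm
Working load F = kδ = 6.2756·58 = 363.99 N
C = 78.0/6.8 = 11.4706; K_W = (4C−1)/(4C−4)+0.615/C = 1.1252
τ_max = K_W·8FD/(πd³) = 1.1252·229.93 = 258.73 MPa
τ_max ≤ 353 MPa → acceptable

(a) 7 coils; (b) YES, τ_max = 259 MPa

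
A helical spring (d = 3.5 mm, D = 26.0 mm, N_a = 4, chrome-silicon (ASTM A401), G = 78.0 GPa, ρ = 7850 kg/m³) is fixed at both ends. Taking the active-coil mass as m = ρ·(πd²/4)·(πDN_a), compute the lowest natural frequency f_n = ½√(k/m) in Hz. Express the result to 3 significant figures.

k = Gd⁴/(8D³N_a) = (78.0×10³)(3.5⁴)/(8·26.0³·4) = 20.811 N/mm = 20811 N/m
Wire length L = πDN_a = π·26.0·4 = 326.73 mm
m = ρ·(πd²/4)·L = 7850 × 9.6211×10⁻⁶ m² × 0.32673 m = 0.024676 kg
f_n = ½√(k/m) = 0.5·√(20811/0.024676) = 0.5·√(8.4337e+05) = 459.18 Hz

459 Hz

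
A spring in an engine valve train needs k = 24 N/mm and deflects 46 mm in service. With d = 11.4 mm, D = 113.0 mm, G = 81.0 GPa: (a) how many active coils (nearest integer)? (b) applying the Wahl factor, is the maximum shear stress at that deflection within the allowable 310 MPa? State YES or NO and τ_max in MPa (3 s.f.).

(a) 5 coils; (b) YES, τ_max = 243 MPa

N_a = Gd⁴/(8D³k) = (81.0×10³)(11.4⁴)/(8·113.0³·24) = 4.938 → N_a = 5
Actual rate k = Gd⁴/(8D³·5) = 23.703 N/mm
Working load F = kδ = 23.703·46 = 1090.4 N
C = 113.0/11.4 = 9.9123; K_W = (4C−1)/(4C−4)+0.615/C = 1.1462
τ_max = K_W·8FD/(πd³) = 1.1462·211.77 = 242.73 MPa
τ_max ≤ 310 MPa → acceptable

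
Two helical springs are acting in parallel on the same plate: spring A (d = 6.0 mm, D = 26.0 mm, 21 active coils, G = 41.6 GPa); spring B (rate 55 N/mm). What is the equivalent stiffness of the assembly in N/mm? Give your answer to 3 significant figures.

k_A = Gd⁴/(8D³N_a) = (41.6×10³)(6.0⁴)/(8·26.0³·21) = 18.259 N/mm
Parallel: k_eq = 18.259 + 55 = 73.259 N/mm

73.3 N/mm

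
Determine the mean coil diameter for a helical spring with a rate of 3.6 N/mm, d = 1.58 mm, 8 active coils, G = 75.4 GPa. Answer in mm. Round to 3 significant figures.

D = (Gd⁴/(8N_a·k))^(1/3) = (75.4×10³·1.58⁴/(8·8·3.6))^(1/3)
  = (2039.47)^(1/3) = 12.6816 mm

12.7 mm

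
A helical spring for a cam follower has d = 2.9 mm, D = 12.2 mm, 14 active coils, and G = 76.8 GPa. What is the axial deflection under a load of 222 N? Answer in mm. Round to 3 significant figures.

k = Gd⁴/(8D³N_a) = (76.8×10³)(2.9⁴)/(8·12.2³·14) = 26.709 N/mm
δ = F/k = 222 / 26.709 = 8.3118 mm

8.31 mm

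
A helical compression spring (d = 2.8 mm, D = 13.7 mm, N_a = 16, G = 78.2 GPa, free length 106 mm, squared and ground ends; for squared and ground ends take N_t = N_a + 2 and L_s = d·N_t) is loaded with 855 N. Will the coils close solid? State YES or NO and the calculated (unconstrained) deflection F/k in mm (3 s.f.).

k = Gd⁴/(8D³N_a) = (78.2×10³)(2.8⁴)/(8·13.7³·16) = 14.604 N/mm
N_t = 18; L_s = 2.8·18 = 50.4 mm; δ_solid = L₀ − L_s = 106 − 50.4 = 55.6 mm
δ = F/k = 855/14.604 = 58.546 mm
δ ≥ δ_solid → spring goes solid

YES, δ = 58.5 mm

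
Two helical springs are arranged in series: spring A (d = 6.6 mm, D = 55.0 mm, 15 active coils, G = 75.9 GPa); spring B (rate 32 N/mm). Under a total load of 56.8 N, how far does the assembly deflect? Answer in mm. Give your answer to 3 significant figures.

k_A = Gd⁴/(8D³N_a) = (75.9×10³)(6.6⁴)/(8·55.0³·15) = 7.2135 N/mm
Series: 1/k_eq = 1/7.2135 + 1/32 = 0.16988; k_eq = 5.8866 N/mm
δ = F/k_eq = 56.8/5.8866 = 9.6491 mm

9.65 mm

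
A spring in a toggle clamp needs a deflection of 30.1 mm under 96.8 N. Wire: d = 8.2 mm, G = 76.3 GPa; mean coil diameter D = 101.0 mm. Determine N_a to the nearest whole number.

Required rate k = F/δ = 96.8/30.1 = 3.2159 N/mm
N_a = Gd⁴/(8D³k) = (76.3×10³ × 8.2⁴)/(8 × 101.0³ × 3.2159)
    = 3.44969e+08 / 2.65071e+07 = 13.01 → 13 coils

13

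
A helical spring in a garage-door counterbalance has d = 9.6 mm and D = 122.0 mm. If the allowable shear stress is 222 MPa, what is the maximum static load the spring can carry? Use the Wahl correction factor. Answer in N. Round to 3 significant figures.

568 N

C = D/d = 122.0/9.6 = 12.7083
K_W = (4C−1)/(4C−4) + 0.615/C = 49.833/46.833 + 0.0484 = 1.1125
τ_max = K·8FD/(πd³) → F_max = τ_allow·πd³/(8DK)
F_max = 222·π·9.6³/(8·122.0·1.1125) = 6.1704e+05/1085.8 = 568.31 N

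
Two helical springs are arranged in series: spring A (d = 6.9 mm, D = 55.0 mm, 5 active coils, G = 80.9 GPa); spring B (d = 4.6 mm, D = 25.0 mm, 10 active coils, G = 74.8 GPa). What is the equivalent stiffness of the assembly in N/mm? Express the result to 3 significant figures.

k_A = Gd⁴/(8D³N_a) = (80.9×10³)(6.9⁴)/(8·55.0³·5) = 27.555 N/mm
k_B = Gd⁴/(8D³N_a) = (74.8×10³)(4.6⁴)/(8·25.0³·10) = 26.793 N/mm
Series: 1/k_eq = 1/27.555 + 1/26.793 = 0.073614; k_eq = 13.584 N/mm

13.6 N/mm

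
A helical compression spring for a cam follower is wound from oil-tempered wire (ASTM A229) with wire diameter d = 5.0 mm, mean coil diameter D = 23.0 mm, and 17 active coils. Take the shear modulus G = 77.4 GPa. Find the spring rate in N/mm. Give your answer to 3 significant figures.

29.2 N/mm

k = Gd⁴/(8D³N_a) = (77.4×10³ × 5.0⁴) / (8 × 23.0³ × 17)
  = 4.8375e+07 / 1.65471e+06 = 29.235 N/mm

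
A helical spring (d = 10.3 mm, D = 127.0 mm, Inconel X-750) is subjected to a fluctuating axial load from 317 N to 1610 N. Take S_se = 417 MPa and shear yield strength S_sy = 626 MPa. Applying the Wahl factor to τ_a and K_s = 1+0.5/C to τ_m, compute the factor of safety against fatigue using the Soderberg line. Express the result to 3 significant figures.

C = D/d = 127.0/10.3 = 12.3301; K_W = (4C−1)/(4C−4)+0.615/C = 1.1161; K_s = 1+0.5/C = 1.0406
F_a = (F_max−F_min)/2 = 646.5 N; F_m = (F_max+F_min)/2 = 963.5 N
τ_a = K_W·8F_aD/(πd³) = 1.1161 × 191.34 = 213.55 MPa
τ_m = K_s·8F_mD/(πd³) = 1.0406 × 285.16 = 296.72 MPa
Soderberg: 1/n_f = τ_a/S_se + τ_m/S_sy = 213.55/417 + 296.72/626 = 0.51210 + 0.47399 = 0.9861
n_f = 1/0.9861 = 1.014

1.01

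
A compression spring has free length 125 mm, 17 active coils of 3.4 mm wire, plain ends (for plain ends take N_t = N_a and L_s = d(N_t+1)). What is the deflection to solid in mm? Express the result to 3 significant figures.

63.8 mm

N_t = 17; L_s = 3.4·18 = 61.2 mm
δ_solid = L₀ − L_s = 125 − 61.2 = 63.8 mm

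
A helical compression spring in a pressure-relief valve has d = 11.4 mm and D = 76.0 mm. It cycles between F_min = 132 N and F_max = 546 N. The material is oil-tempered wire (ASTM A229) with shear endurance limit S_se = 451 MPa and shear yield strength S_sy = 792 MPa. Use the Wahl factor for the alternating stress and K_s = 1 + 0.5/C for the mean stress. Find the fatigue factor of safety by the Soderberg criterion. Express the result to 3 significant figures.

C = D/d = 76.0/11.4 = 6.6667; K_W = (4C−1)/(4C−4)+0.615/C = 1.2246; K_s = 1+0.5/C = 1.0750
F_a = (F_max−F_min)/2 = 207 N; F_m = (F_max+F_min)/2 = 339 N
τ_a = K_W·8F_aD/(πd³) = 1.2246 × 27.04 = 33.113 MPa
τ_m = K_s·8F_mD/(πd³) = 1.0750 × 44.283 = 47.604 MPa
Soderberg: 1/n_f = τ_a/S_se + τ_m/S_sy = 33.113/451 + 47.604/792 = 0.07342 + 0.06011 = 0.13353
n_f = 1/0.13353 = 7.489

7.49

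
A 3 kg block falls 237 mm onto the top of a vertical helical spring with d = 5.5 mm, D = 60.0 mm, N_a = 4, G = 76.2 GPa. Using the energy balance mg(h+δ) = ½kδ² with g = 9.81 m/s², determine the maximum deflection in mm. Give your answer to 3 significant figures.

40.2 mm

k = Gd⁴/(8D³N_a) = (76.2×10³)(5.5⁴)/(8·60.0³·4) = 10.088 N/mm
W = mg = 3 × 9.81 = 29.43 N
½kδ² − Wδ − Wh = 0 → δ = (W + √(W² + 2kWh))/k
δ = (29.43 + √(866.12 + 140725))/10.088 = (29.43 + 376.29)/10.088 = 40.218 mm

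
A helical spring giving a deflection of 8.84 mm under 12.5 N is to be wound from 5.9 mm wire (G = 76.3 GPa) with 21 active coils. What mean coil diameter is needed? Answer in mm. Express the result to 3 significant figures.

73.0 mm

Required rate k = F/δ = 12.5/8.84 = 1.414 N/mm
D = (Gd⁴/(8N_a·k))^(1/3) = (76.3×10³·5.9⁴/(8·21·1.414))^(1/3)
  = (389193)^(1/3) = 73.0110 mm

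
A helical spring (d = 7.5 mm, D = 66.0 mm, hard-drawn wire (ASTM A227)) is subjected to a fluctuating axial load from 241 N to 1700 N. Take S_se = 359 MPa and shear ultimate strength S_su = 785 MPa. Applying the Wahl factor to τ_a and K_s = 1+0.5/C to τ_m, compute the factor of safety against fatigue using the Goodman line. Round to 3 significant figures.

0.683

C = D/d = 66.0/7.5 = 8.8000; K_W = (4C−1)/(4C−4)+0.615/C = 1.1660; K_s = 1+0.5/C = 1.0568
F_a = (F_max−F_min)/2 = 729.5 N; F_m = (F_max+F_min)/2 = 970.5 N
τ_a = K_W·8F_aD/(πd³) = 1.1660 × 290.62 = 338.87 MPa
τ_m = K_s·8F_mD/(πd³) = 1.0568 × 386.63 = 408.6 MPa
Goodman: 1/n_f = τ_a/S_se + τ_m/S_su = 338.87/359 + 408.6/785 = 0.94394 + 0.52051 = 1.4644
n_f = 1/1.4644 = 0.6829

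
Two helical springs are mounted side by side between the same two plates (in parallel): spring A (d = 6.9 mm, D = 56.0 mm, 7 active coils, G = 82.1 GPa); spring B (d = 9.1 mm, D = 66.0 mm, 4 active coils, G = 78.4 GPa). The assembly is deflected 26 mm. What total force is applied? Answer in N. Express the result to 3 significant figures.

k_A = Gd⁴/(8D³N_a) = (82.1×10³)(6.9⁴)/(8·56.0³·7) = 18.923 N/mm
k_B = Gd⁴/(8D³N_a) = (78.4×10³)(9.1⁴)/(8·66.0³·4) = 58.439 N/mm
Parallel: k_eq = 18.923 + 58.439 = 77.361 N/mm
F = k_eq·δ = 77.361·26 = 2011.4 N

2010 N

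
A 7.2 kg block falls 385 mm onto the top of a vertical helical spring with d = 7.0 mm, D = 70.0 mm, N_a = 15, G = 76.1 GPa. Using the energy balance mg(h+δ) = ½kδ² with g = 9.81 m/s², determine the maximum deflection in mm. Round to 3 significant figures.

128 mm

k = Gd⁴/(8D³N_a) = (76.1×10³)(7.0⁴)/(8·70.0³·15) = 4.4392 N/mm
W = mg = 7.2 × 9.81 = 70.632 N
½kδ² − Wδ − Wh = 0 → δ = (W + √(W² + 2kWh))/k
δ = (70.632 + √(4988.9 + 241431))/4.4392 = (70.632 + 496.41)/4.4392 = 127.74 mm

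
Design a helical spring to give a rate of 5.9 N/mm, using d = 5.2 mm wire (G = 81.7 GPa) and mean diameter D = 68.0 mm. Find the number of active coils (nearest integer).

N_a = Gd⁴/(8D³k) = (81.7×10³ × 5.2⁴)/(8 × 68.0³ × 5.9)
    = 5.97359e+07 / 1.48412e+07 = 4.025 → 4 coils

4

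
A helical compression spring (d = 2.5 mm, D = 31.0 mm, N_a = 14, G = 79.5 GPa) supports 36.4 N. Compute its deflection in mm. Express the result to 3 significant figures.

39.1 mm

k = Gd⁴/(8D³N_a) = (79.5×10³)(2.5⁴)/(8·31.0³·14) = 0.93073 N/mm
δ = F/k = 36.4 / 0.93073 = 39.109 mm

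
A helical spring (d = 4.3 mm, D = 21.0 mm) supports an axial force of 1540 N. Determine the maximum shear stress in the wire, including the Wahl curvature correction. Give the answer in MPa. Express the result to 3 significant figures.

1370 MPa

Spring index C = D/d = 21.0/4.3 = 4.8837
K_W = (4C−1)/(4C−4) + 0.615/C = 18.535/15.535 + 0.1259 = 1.3190
τ₀ = 8FD/(πd³) = 8·1540·21.0/(π·4.3³) = 258720/249.78 = 1035.8 MPa
τ_max = K·τ₀ = 1.3190 × 1035.8 = 1366.3 MPa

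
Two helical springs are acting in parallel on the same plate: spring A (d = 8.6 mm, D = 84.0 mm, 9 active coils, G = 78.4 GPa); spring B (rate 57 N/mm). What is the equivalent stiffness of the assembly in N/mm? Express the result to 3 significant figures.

k_A = Gd⁴/(8D³N_a) = (78.4×10³)(8.6⁴)/(8·84.0³·9) = 10.049 N/mm
Parallel: k_eq = 10.049 + 57 = 67.049 N/mm

67.0 N/mm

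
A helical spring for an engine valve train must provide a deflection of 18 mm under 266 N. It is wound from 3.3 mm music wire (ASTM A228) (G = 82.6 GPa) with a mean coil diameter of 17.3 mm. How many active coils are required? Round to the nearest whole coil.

16

Required rate k = F/δ = 266/18 = 14.778 N/mm
N_a = Gd⁴/(8D³k) = (82.6×10³ × 3.3⁴)/(8 × 17.3³ × 14.778)
    = 9.79571e+06 / 612121 = 16 → 16 coils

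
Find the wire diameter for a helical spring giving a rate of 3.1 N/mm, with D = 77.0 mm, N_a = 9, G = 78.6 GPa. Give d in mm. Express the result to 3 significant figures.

6.00 mm

d = (8D³N_a·k / G)^(1/4) = (8·77.0³·9·3.1 / (78.6×10³))^0.25
  = (1296.4)^0.25 = 6.0005 mm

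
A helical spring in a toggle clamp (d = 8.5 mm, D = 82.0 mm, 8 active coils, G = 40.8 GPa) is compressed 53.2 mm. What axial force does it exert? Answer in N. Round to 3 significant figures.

321 N

k = Gd⁴/(8D³N_a) = (40.8×10³)(8.5⁴)/(8·82.0³·8) = 6.0355 N/mm
F = k·δ = 6.0355 × 53.2 = 321.09 N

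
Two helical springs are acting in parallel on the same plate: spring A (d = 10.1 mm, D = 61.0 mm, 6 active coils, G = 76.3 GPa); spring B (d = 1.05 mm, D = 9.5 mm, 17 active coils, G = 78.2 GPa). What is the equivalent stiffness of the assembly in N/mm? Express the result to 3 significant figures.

73.7 N/mm

k_A = Gd⁴/(8D³N_a) = (76.3×10³)(10.1⁴)/(8·61.0³·6) = 72.875 N/mm
k_B = Gd⁴/(8D³N_a) = (78.2×10³)(1.05⁴)/(8·9.5³·17) = 0.81518 N/mm
Parallel: k_eq = 72.875 + 0.81518 = 73.69 N/mm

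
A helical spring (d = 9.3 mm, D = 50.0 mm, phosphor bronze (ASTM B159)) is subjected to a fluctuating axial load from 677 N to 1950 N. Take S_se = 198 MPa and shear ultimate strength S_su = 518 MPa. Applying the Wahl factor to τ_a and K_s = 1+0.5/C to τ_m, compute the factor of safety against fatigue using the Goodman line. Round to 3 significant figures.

C = D/d = 50.0/9.3 = 5.3763; K_W = (4C−1)/(4C−4)+0.615/C = 1.2858; K_s = 1+0.5/C = 1.0930
F_a = (F_max−F_min)/2 = 636.5 N; F_m = (F_max+F_min)/2 = 1313.5 N
τ_a = K_W·8F_aD/(πd³) = 1.2858 × 100.75 = 129.55 MPa
τ_m = K_s·8F_mD/(πd³) = 1.0930 × 207.92 = 227.25 MPa
Goodman: 1/n_f = τ_a/S_se + τ_m/S_su = 129.55/198 + 227.25/518 = 0.65427 + 0.43871 = 1.093
n_f = 1/1.093 = 0.9149

0.915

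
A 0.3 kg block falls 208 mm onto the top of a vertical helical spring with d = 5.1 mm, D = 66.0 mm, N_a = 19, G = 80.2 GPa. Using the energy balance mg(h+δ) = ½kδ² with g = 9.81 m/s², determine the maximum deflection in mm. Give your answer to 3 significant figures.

k = Gd⁴/(8D³N_a) = (80.2×10³)(5.1⁴)/(8·66.0³·19) = 1.2416 N/mm
W = mg = 0.3 × 9.81 = 2.943 N
½kδ² − Wδ − Wh = 0 → δ = (W + √(W² + 2kWh))/k
δ = (2.943 + √(8.6612 + 1520.07))/1.2416 = (2.943 + 39.099)/1.2416 = 33.861 mm

33.9 mm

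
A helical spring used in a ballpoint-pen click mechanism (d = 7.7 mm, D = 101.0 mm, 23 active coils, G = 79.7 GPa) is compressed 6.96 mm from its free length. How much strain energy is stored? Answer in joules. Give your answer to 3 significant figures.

0.0358 J

k = Gd⁴/(8D³N_a) = (79.7×10³)(7.7⁴)/(8·101.0³·23) = 1.4779 N/mm
U = ½kδ² = 0.5 × 1.4779 × 6.96² = 35.795 N·mm = 0.035795 J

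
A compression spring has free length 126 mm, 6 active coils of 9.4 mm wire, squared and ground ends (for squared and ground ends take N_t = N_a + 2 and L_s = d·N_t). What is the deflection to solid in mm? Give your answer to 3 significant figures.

N_t = 8; L_s = 9.4·8 = 75.2 mm
δ_solid = L₀ − L_s = 126 − 75.2 = 50.8 mm

50.8 mm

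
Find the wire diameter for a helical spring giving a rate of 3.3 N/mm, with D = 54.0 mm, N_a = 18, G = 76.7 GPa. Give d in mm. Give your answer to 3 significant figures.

d = (8D³N_a·k / G)^(1/4) = (8·54.0³·18·3.3 / (76.7×10³))^0.25
  = (975.58)^0.25 = 5.5888 mm

5.59 mm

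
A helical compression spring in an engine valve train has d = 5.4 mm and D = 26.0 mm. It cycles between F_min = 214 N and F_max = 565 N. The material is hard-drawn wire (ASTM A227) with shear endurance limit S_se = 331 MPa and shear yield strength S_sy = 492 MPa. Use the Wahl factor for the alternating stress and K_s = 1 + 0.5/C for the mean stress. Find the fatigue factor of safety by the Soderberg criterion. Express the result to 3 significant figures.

C = D/d = 26.0/5.4 = 4.8148; K_W = (4C−1)/(4C−4)+0.615/C = 1.3243; K_s = 1+0.5/C = 1.1038
F_a = (F_max−F_min)/2 = 175.5 N; F_m = (F_max+F_min)/2 = 389.5 N
τ_a = K_W·8F_aD/(πd³) = 1.3243 × 73.792 = 97.725 MPa
τ_m = K_s·8F_mD/(πd³) = 1.1038 × 163.77 = 180.78 MPa
Soderberg: 1/n_f = τ_a/S_se + τ_m/S_sy = 97.725/331 + 180.78/492 = 0.29524 + 0.36744 = 0.66268
n_f = 1/0.66268 = 1.509

1.51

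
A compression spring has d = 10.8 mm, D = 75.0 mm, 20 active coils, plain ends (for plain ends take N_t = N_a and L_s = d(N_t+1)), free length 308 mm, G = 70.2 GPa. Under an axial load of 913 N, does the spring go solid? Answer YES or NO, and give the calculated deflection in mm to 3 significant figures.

NO, δ = 64.5 mm

k = Gd⁴/(8D³N_a) = (70.2×10³)(10.8⁴)/(8·75.0³·20) = 14.149 N/mm
N_t = 20; L_s = 10.8·21 = 226.8 mm; δ_solid = L₀ − L_s = 308 − 226.8 = 81.2 mm
δ = F/k = 913/14.149 = 64.527 mm
δ < δ_solid → spring does not go solid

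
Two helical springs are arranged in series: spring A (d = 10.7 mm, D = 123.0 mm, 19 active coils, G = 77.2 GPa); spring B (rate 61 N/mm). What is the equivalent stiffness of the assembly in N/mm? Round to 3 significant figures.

3.38 N/mm

k_A = Gd⁴/(8D³N_a) = (77.2×10³)(10.7⁴)/(8·123.0³·19) = 3.5776 N/mm
Series: 1/k_eq = 1/3.5776 + 1/61 = 0.29591; k_eq = 3.3794 N/mm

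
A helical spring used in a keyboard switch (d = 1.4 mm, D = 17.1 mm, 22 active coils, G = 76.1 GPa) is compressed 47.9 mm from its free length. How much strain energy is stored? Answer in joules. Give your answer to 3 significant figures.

k = Gd⁴/(8D³N_a) = (76.1×10³)(1.4⁴)/(8·17.1³·22) = 0.3322 N/mm
U = ½kδ² = 0.5 × 0.3322 × 47.9² = 381.1 N·mm = 0.3811 J

0.381 J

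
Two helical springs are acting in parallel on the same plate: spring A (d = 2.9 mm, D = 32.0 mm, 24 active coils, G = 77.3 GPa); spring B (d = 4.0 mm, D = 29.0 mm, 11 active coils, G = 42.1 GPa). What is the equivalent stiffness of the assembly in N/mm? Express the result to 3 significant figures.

k_A = Gd⁴/(8D³N_a) = (77.3×10³)(2.9⁴)/(8·32.0³·24) = 0.869 N/mm
k_B = Gd⁴/(8D³N_a) = (42.1×10³)(4.0⁴)/(8·29.0³·11) = 5.0216 N/mm
Parallel: k_eq = 0.869 + 5.0216 = 5.8906 N/mm

5.89 N/mm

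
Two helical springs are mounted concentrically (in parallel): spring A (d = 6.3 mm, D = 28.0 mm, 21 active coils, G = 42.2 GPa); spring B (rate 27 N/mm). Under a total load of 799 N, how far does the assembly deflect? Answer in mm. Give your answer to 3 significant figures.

k_A = Gd⁴/(8D³N_a) = (42.2×10³)(6.3⁴)/(8·28.0³·21) = 18.026 N/mm
Parallel: k_eq = 18.026 + 27 = 45.026 N/mm
δ = F/k_eq = 799/45.026 = 17.745 mm

17.7 mm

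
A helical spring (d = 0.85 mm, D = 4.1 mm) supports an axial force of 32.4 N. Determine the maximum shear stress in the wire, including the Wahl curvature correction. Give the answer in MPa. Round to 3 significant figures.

Spring index C = D/d = 4.1/0.85 = 4.8235
K_W = (4C−1)/(4C−4) + 0.615/C = 18.294/15.294 + 0.1275 = 1.3237
τ₀ = 8FD/(πd³) = 8·32.4·4.1/(π·0.85³) = 1062.72/1.9293 = 550.82 MPa
τ_max = K·τ₀ = 1.3237 × 550.82 = 729.1 MPa

729 MPa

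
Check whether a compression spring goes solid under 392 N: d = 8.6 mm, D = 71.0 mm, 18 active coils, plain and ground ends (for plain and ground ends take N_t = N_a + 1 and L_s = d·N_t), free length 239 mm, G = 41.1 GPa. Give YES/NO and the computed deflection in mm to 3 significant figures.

YES, δ = 89.9 mm

k = Gd⁴/(8D³N_a) = (41.1×10³)(8.6⁴)/(8·71.0³·18) = 4.3621 N/mm
N_t = 19; L_s = 8.6·19 = 163.4 mm; δ_solid = L₀ − L_s = 239 − 163.4 = 75.6 mm
δ = F/k = 392/4.3621 = 89.864 mm
δ ≥ δ_solid → spring goes solid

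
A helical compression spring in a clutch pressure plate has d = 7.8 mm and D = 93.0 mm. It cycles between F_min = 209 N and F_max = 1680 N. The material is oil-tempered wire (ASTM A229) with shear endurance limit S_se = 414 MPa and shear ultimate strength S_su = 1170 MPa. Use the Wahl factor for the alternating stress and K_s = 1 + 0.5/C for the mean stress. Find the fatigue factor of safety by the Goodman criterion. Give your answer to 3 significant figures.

C = D/d = 93.0/7.8 = 11.9231; K_W = (4C−1)/(4C−4)+0.615/C = 1.1202; K_s = 1+0.5/C = 1.0419
F_a = (F_max−F_min)/2 = 735.5 N; F_m = (F_max+F_min)/2 = 944.5 N
τ_a = K_W·8F_aD/(πd³) = 1.1202 × 367.05 = 411.18 MPa
τ_m = K_s·8F_mD/(πd³) = 1.0419 × 471.35 = 491.11 MPa
Goodman: 1/n_f = τ_a/S_se + τ_m/S_su = 411.18/414 + 491.11/1170 = 0.99319 + 0.41976 = 1.4129
n_f = 1/1.4129 = 0.7077

0.708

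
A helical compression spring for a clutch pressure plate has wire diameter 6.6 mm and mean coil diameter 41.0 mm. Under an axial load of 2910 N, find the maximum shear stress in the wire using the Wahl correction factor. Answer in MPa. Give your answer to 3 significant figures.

Spring index C = D/d = 41.0/6.6 = 6.2121
K_W = (4C−1)/(4C−4) + 0.615/C = 23.848/20.848 + 0.0990 = 1.2429
τ₀ = 8FD/(πd³) = 8·2910·41.0/(π·6.6³) = 954480/903.2 = 1056.8 MPa
τ_max = K·τ₀ = 1.2429 × 1056.8 = 1313.5 MPa

1310 MPa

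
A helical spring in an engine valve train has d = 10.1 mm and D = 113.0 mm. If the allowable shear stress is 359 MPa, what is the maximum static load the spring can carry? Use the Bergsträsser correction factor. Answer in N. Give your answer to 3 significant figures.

C = D/d = 113.0/10.1 = 11.1881
K_B = (4C+2)/(4C−3) = 46.752/41.752 = 1.1198
τ_max = K·8FD/(πd³) → F_max = τ_allow·πd³/(8DK)
F_max = 359·π·10.1³/(8·113.0·1.1198) = 1.162e+06/1012.3 = 1147.9 N

1150 N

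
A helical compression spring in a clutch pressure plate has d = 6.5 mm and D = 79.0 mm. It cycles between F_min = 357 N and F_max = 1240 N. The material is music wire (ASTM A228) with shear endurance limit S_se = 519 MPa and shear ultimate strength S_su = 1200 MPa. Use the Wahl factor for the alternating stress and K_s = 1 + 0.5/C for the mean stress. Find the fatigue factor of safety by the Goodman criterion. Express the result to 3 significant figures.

0.831

C = D/d = 79.0/6.5 = 12.1538; K_W = (4C−1)/(4C−4)+0.615/C = 1.1178; K_s = 1+0.5/C = 1.0411
F_a = (F_max−F_min)/2 = 441.5 N; F_m = (F_max+F_min)/2 = 798.5 N
τ_a = K_W·8F_aD/(πd³) = 1.1178 × 323.41 = 361.53 MPa
τ_m = K_s·8F_mD/(πd³) = 1.0411 × 584.93 = 608.99 MPa
Goodman: 1/n_f = τ_a/S_se + τ_m/S_su = 361.53/519 + 608.99/1200 = 0.69658 + 0.50749 = 1.2041
n_f = 1/1.2041 = 0.8305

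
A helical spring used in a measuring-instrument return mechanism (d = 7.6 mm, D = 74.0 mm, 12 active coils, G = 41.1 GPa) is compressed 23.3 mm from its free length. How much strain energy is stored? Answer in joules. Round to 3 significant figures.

k = Gd⁴/(8D³N_a) = (41.1×10³)(7.6⁴)/(8·74.0³·12) = 3.5248 N/mm
U = ½kδ² = 0.5 × 3.5248 × 23.3² = 956.78 N·mm = 0.95678 J

0.957 J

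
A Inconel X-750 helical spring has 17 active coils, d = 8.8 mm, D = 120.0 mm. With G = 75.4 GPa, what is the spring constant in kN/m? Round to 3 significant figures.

1.92 kN/m

k = Gd⁴/(8D³N_a) = (75.4×10³ × 8.8⁴) / (8 × 120.0³ × 17)
  = 4.5217e+08 / 2.35008e+08 = 1.9241 N/mm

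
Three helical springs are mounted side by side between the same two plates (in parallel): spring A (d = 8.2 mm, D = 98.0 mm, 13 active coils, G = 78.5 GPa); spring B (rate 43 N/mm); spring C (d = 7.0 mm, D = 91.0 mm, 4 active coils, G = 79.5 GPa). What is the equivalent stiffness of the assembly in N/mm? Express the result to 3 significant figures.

k_A = Gd⁴/(8D³N_a) = (78.5×10³)(8.2⁴)/(8·98.0³·13) = 3.6259 N/mm
k_C = Gd⁴/(8D³N_a) = (79.5×10³)(7.0⁴)/(8·91.0³·4) = 7.9156 N/mm
Parallel: k_eq = 3.6259 + 43 + 7.9156 = 54.542 N/mm

54.5 N/mm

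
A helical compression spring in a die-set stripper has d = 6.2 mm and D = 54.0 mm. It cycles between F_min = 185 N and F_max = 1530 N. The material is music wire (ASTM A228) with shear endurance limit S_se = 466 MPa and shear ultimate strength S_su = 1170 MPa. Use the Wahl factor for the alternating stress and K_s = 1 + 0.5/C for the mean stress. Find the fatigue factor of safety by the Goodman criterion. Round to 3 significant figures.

C = D/d = 54.0/6.2 = 8.7097; K_W = (4C−1)/(4C−4)+0.615/C = 1.1679; K_s = 1+0.5/C = 1.0574
F_a = (F_max−F_min)/2 = 672.5 N; F_m = (F_max+F_min)/2 = 857.5 N
τ_a = K_W·8F_aD/(πd³) = 1.1679 × 388.02 = 453.16 MPa
τ_m = K_s·8F_mD/(πd³) = 1.0574 × 494.76 = 523.16 MPa
Goodman: 1/n_f = τ_a/S_se + τ_m/S_su = 453.16/466 + 523.16/1170 = 0.97245 + 0.44715 = 1.4196
n_f = 1/1.4196 = 0.7044

0.704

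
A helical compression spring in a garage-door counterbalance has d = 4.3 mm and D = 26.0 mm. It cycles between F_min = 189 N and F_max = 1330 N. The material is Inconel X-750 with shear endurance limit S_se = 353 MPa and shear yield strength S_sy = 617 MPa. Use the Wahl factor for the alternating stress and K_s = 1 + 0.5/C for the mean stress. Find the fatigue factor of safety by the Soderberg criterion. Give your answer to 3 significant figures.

C = D/d = 26.0/4.3 = 6.0465; K_W = (4C−1)/(4C−4)+0.615/C = 1.2503; K_s = 1+0.5/C = 1.0827
F_a = (F_max−F_min)/2 = 570.5 N; F_m = (F_max+F_min)/2 = 759.5 N
τ_a = K_W·8F_aD/(πd³) = 1.2503 × 475.08 = 594 MPa
τ_m = K_s·8F_mD/(πd³) = 1.0827 × 632.46 = 684.76 MPa
Soderberg: 1/n_f = τ_a/S_se + τ_m/S_sy = 594/353 + 684.76/617 = 1.68273 + 1.10983 = 2.7926
n_f = 1/2.7926 = 0.3581

0.358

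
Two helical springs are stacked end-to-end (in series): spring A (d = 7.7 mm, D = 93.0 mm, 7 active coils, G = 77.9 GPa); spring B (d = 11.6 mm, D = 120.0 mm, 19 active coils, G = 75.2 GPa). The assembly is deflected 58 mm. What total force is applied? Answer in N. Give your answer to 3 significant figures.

k_A = Gd⁴/(8D³N_a) = (77.9×10³)(7.7⁴)/(8·93.0³·7) = 6.0794 N/mm
k_B = Gd⁴/(8D³N_a) = (75.2×10³)(11.6⁴)/(8·120.0³·19) = 5.184 N/mm
Series: 1/k_eq = 1/6.0794 + 1/5.184 = 0.35739; k_eq = 2.7981 N/mm
F = k_eq·δ = 2.7981·58 = 162.29 N

162 N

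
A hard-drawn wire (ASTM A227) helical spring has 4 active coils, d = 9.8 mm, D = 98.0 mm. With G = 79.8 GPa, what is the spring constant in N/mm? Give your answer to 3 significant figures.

k = Gd⁴/(8D³N_a) = (79.8×10³ × 9.8⁴) / (8 × 98.0³ × 4)
  = 7.3605e+08 / 3.01181e+07 = 24.439 N/mm

24.4 N/mm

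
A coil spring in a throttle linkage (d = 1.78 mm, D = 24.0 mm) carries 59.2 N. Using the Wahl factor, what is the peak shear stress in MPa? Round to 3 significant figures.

709 MPa

Spring index C = D/d = 24.0/1.78 = 13.4831
K_W = (4C−1)/(4C−4) + 0.615/C = 52.933/49.933 + 0.0456 = 1.1057
τ₀ = 8FD/(πd³) = 8·59.2·24.0/(π·1.78³) = 11366.4/17.718 = 641.52 MPa
τ_max = K·τ₀ = 1.1057 × 641.52 = 709.33 MPa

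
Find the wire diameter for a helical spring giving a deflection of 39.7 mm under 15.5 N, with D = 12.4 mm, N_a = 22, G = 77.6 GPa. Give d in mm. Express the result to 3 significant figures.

1.14 mm

Required rate k = F/δ = 15.5/39.7 = 0.39043 N/mm
d = (8D³N_a·k / G)^(1/4) = (8·12.4³·22·0.39043 / (77.6×10³))^0.25
  = (1.6883)^0.25 = 1.1399 mm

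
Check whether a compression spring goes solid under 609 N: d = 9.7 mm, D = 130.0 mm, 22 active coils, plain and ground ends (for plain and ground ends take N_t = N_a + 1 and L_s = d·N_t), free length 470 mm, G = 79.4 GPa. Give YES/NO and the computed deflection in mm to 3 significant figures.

k = Gd⁴/(8D³N_a) = (79.4×10³)(9.7⁴)/(8·130.0³·22) = 1.8179 N/mm
N_t = 23; L_s = 9.7·23 = 223.1 mm; δ_solid = L₀ − L_s = 470 − 223.1 = 246.9 mm
δ = F/k = 609/1.8179 = 335.01 mm
δ ≥ δ_solid → spring goes solid

YES, δ = 335 mm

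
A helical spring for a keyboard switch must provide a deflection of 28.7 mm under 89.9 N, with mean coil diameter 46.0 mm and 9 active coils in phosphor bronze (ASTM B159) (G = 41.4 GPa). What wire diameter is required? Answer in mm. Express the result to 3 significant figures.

Required rate k = F/δ = 89.9/28.7 = 3.1324 N/mm
d = (8D³N_a·k / G)^(1/4) = (8·46.0³·9·3.1324 / (41.4×10³))^0.25
  = (530.25)^0.25 = 4.7987 mm

4.80 mm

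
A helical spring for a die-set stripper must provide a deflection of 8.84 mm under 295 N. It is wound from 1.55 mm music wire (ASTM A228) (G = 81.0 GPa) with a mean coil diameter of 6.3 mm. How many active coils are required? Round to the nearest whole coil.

Required rate k = F/δ = 295/8.84 = 33.371 N/mm
N_a = Gd⁴/(8D³k) = (81.0×10³ × 1.55⁴)/(8 × 6.3³ × 33.371)
    = 467533 / 66754.6 = 7.004 → 7 coils

7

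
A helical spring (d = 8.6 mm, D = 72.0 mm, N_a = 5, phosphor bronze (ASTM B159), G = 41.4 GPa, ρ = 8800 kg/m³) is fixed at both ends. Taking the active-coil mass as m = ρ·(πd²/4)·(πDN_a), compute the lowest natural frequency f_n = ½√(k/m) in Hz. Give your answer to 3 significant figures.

k = Gd⁴/(8D³N_a) = (41.4×10³)(8.6⁴)/(8·72.0³·5) = 15.168 N/mm = 15168 N/m
Wire length L = πDN_a = π·72.0·5 = 1131 mm
m = ρ·(πd²/4)·L = 8800 × 58.088×10⁻⁶ m² × 1.131 m = 0.57813 kg
f_n = ½√(k/m) = 0.5·√(15168/0.57813) = 0.5·√(26237) = 80.989 Hz

81.0 Hz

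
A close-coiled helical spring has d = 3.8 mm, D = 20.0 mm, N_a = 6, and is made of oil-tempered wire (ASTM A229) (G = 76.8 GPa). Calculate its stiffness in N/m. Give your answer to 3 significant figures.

k = Gd⁴/(8D³N_a) = (76.8×10³ × 3.8⁴) / (8 × 20.0³ × 6)
  = 1.60138e+07 / 384000 = 41.703 N/mm = 41703 N/m

41700 N/m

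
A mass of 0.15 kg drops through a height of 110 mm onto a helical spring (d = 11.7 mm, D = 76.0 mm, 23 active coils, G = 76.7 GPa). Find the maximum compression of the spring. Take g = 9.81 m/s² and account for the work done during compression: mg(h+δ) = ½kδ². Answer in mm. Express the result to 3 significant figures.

4.35 mm

k = Gd⁴/(8D³N_a) = (76.7×10³)(11.7⁴)/(8·76.0³·23) = 17.794 N/mm
W = mg = 0.15 × 9.81 = 1.4715 N
½kδ² − Wδ − Wh = 0 → δ = (W + √(W² + 2kWh))/k
δ = (1.4715 + √(2.1653 + 5760.54))/17.794 = (1.4715 + 75.912)/17.794 = 4.3488 mm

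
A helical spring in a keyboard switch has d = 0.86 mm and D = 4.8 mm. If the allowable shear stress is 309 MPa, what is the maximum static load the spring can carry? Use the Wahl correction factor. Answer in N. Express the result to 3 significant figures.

C = D/d = 4.8/0.86 = 5.5814
K_W = (4C−1)/(4C−4) + 0.615/C = 21.326/18.326 + 0.1102 = 1.2739
τ_max = K·8FD/(πd³) → F_max = τ_allow·πd³/(8DK)
F_max = 309·π·0.86³/(8·4.8·1.2739) = 617.45/48.917 = 12.622 N

12.6 N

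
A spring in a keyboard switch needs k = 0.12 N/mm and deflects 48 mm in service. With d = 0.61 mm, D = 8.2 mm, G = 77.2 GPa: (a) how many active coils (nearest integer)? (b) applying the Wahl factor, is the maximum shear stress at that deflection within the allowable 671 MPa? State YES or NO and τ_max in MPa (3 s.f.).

N_a = Gd⁴/(8D³k) = (77.2×10³)(0.61⁴)/(8·8.2³·0.12) = 20.19 → N_a = 20
Actual rate k = Gd⁴/(8D³·20) = 0.12116 N/mm
Working load F = kδ = 0.12116·48 = 5.8159 N
C = 8.2/0.61 = 13.4426; K_W = (4C−1)/(4C−4)+0.615/C = 1.1060
τ_max = K_W·8FD/(πd³) = 1.1060·535.03 = 591.76 MPa
τ_max ≤ 671 MPa → acceptable

(a) 20 coils; (b) YES, τ_max = 592 MPa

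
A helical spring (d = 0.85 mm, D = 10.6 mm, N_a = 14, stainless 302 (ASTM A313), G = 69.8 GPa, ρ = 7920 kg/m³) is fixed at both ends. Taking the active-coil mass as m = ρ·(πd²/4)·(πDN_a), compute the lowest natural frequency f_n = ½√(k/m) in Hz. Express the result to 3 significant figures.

181 Hz

k = Gd⁴/(8D³N_a) = (69.8×10³)(0.85⁴)/(8·10.6³·14) = 0.27315 N/mm = 273.15 N/m
Wire length L = πDN_a = π·10.6·14 = 466.21 mm
m = ρ·(πd²/4)·L = 7920 × 0.56745×10⁻⁶ m² × 0.46621 m = 0.0020953 kg
f_n = ½√(k/m) = 0.5·√(273.15/0.0020953) = 0.5·√(1.3036e+05) = 180.53 Hz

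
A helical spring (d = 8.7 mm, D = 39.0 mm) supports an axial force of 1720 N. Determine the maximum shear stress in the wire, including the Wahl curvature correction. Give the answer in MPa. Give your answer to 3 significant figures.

Spring index C = D/d = 39.0/8.7 = 4.4828
K_W = (4C−1)/(4C−4) + 0.615/C = 16.931/13.931 + 0.1372 = 1.3525
τ₀ = 8FD/(πd³) = 8·1720·39.0/(π·8.7³) = 536640/2068.7 = 259.4 MPa
τ_max = K·τ₀ = 1.3525 × 259.4 = 350.85 MPa

351 MPa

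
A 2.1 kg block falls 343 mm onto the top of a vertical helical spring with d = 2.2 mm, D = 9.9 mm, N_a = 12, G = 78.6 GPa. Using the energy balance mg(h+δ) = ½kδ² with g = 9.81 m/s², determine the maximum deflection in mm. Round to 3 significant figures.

27.8 mm

k = Gd⁴/(8D³N_a) = (78.6×10³)(2.2⁴)/(8·9.9³·12) = 19.767 N/mm
W = mg = 2.1 × 9.81 = 20.601 N
½kδ² − Wδ − Wh = 0 → δ = (W + √(W² + 2kWh))/k
δ = (20.601 + √(424.4 + 279350))/19.767 = (20.601 + 528.94)/19.767 = 27.801 mm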